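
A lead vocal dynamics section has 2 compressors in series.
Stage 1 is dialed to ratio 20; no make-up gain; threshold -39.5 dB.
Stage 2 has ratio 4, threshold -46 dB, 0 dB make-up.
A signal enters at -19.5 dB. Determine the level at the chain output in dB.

-44.125 dB

Stage 1: -19.5 dB is 20 dB over -39.5 dB; at 20:1 that becomes 1 dB over, giving -38.5 dB.
Stage 2: -38.5 dB is 7.5 dB over -46 dB; at 4:1 that becomes 1.875 dB over, giving -44.125 dB.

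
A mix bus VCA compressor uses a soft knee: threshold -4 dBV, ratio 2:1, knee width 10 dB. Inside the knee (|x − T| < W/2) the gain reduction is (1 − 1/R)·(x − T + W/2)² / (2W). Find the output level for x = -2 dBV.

-3.225 dBV

x − T + W/2 = -2 − (-4) + 5 = 7.
GR = (1 − 1/2) × 7² / 20 = 0.5 × 49 / 20 = 1.225 dB.
Output = -2 − 1.225 = -3.225 dBV.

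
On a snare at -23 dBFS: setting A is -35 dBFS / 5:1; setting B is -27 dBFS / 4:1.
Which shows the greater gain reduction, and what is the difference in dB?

A: overshoot 12 dB → output overshoot 2.4 dB → GR 9.6 dB.
B: overshoot 4 dB → output overshoot 1 dB → GR 3 dB.
A applies 6.6 dB more gain reduction.

A, by 6.6 dB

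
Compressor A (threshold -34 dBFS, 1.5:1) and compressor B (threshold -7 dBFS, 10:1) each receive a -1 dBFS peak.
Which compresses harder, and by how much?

A: 33 dB over, compressed to 22 dB over, so 11 dB of GR.
B: 6 dB over, compressed to 0.6 dB over, so 5.4 dB of GR.
Difference: 5.6 dB in favour of A.

A, by 5.6 dB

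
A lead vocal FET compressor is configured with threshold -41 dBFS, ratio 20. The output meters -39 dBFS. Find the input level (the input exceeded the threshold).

-1 dBFS

That's 2 dB above the -41 dBFS threshold.
Before 20:1 compression the overshoot was 2 × 20 = 40 dB, so input = -41 + 40 = -1 dBFS.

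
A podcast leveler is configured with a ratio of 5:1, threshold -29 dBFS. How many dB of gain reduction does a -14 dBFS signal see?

-14 dBFS exceeds the threshold by 15 dB.
At 5:1, output sits 15/5 = 3 dB above threshold.
Gain reduction = 15 − 3 = 12 dB.

12 dB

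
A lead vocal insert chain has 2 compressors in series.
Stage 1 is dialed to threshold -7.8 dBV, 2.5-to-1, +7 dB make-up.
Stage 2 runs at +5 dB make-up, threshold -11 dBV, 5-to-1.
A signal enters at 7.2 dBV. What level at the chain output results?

-2.76 dBV

Stage 1: 15 dB above -7.8 dBV, reduced 2.5:1 to 6 dB above → -1.8 dBV; +7 dB make-up → 5.2 dBV.
Stage 2: 16.2 dB above -11 dBV, reduced 5:1 to 3.24 dB above → -7.76 dBV; +5 dB make-up → -2.76 dBV.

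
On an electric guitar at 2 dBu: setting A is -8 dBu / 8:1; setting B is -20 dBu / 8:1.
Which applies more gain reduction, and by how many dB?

B, by 10.5 dB

A: overshoot 10 dB → output overshoot 1.25 dB → GR 8.75 dB.
B: overshoot 22 dB → output overshoot 2.75 dB → GR 19.25 dB.
B reduces 10.5 dB more.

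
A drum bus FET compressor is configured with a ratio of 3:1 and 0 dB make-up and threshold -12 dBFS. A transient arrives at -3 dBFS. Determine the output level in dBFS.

-9 dBFS

Overshoot: -3 − (-12) = 9 dB.
The 9 dB excess becomes 3 dB after 3:1 reduction.
So the level is -12 + 3 = -9 dBFS.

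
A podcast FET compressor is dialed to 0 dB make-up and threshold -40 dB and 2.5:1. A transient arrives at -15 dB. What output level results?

-30 dB

The input is 25 dB above the -40 dB threshold.
At 2.5:1 the overshoot is divided by 2.5, leaving 10 dB above threshold.
That puts the output at -30 dB.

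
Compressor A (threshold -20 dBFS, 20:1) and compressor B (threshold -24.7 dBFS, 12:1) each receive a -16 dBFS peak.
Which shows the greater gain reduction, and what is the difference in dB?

B, by 4.175 dB

A: GR = 4 − 4/20 = 3.8 dB.
B: GR = 8.7 − 8.7/12 = 7.975 dB.
B applies 4.175 dB more gain reduction.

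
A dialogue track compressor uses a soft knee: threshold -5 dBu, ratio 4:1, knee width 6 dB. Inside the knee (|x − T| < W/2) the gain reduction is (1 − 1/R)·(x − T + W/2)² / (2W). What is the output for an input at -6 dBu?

-6.25 dBu

x − T + W/2 = -6 − (-5) + 3 = 2.
GR = (1 − 1/4) × 2² / 12 = 0.75 × 4 / 12 = 0.25 dB.
Output = -6 − 0.25 = -6.25 dBu.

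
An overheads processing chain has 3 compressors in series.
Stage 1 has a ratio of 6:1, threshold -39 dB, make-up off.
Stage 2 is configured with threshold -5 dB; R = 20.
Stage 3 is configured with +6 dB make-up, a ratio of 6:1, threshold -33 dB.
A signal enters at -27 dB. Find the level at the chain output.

-31 dB

Stage 1: 12 dB above -39 dB, reduced 6:1 to 2 dB above → -37 dB.
Stage 2: -37 dB is at or below the -5 dB threshold — no compression; output -37 dB.
Stage 3: -37 dB is at or below the -33 dB threshold — no compression; make-up brings it to -31 dB.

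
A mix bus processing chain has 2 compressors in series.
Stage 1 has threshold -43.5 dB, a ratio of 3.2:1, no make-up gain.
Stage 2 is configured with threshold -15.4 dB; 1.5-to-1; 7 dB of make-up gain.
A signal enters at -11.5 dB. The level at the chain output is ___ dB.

-26.5 dB

Stage 1: -11.5 dB is 32 dB over -43.5 dB; at 3.2:1 that becomes 10 dB over, giving -33.5 dB.
Stage 2: -33.5 dB is at or below the -15.4 dB threshold — no compression; make-up brings it to -26.5 dB.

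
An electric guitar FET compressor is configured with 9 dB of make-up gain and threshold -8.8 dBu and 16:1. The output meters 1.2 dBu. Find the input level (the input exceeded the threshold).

Before make-up, the level was 1.2 − 9 = -7.8 dBu.
That's 1 dB above the -8.8 dBu threshold.
Undo the ratio: input overshoot = 1 × 16 = 16 dB, giving input = 7.2 dBu.

7.2 dBu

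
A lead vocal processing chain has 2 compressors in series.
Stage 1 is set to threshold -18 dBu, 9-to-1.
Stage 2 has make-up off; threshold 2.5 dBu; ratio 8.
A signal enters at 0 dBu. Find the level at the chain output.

-16 dBu

Stage 1: 18 dB above -18 dBu, reduced 9:1 to 2 dB above → -16 dBu.
Stage 2: below threshold (-16 ≤ 2.5); passes unchanged; output -16 dBu.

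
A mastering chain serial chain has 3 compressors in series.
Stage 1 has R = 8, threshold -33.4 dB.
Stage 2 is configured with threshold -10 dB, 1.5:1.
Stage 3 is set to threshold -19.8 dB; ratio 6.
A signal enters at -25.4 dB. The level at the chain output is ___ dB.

-32.4 dB

Stage 1: 8 dB above -33.4 dB, reduced 8:1 to 1 dB above → -32.4 dB.
Stage 2: -32.4 dB ≤ -10 dB, so stage 2 doesn't engage; output -32.4 dB.
Stage 3: -32.4 dB is at or below the -19.8 dB threshold — no compression; output -32.4 dB.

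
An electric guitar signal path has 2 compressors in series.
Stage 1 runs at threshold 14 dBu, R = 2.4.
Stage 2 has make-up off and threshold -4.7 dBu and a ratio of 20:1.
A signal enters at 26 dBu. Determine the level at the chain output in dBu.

-3.515 dBu

Stage 1: overshoot 12 dB → 12/2.4 = 5 dB → 19 dBu.
Stage 2: 19 dBu is 23.7 dB over -4.7 dBu; at 20:1 that becomes 1.185 dB over, giving -3.515 dBu.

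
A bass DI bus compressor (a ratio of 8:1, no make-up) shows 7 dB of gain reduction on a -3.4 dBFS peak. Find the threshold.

-11.4 dBFS

Input is 8 dB above T (since output overshoot × R = input overshoot: (-10.4 − T)·8 = -3.4 − T gives T = -11.4 dBFS).
Check: -11.4 + (-3.4 − (-11.4))/8 = -11.4 + 1 = -10.4 dBFS. ✓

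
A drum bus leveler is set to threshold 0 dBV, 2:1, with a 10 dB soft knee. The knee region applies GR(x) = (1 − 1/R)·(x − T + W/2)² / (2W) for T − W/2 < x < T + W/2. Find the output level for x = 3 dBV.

x − T + W/2 = 3 − 0 + 5 = 8.
GR = (1 − 1/2) × 8² / 20 = 0.5 × 64 / 20 = 1.6 dB.
Output = 3 − 1.6 = 1.4 dBV.

1.4 dBV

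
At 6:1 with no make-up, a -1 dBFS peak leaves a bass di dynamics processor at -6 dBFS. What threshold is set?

-7 dBFS

Input is 6 dB above T (since output overshoot × R = input overshoot: (-6 − T)·6 = -1 − T gives T = -7 dBFS).
Check: -7 + (-1 − (-7))/6 = -7 + 1 = -6 dBFS. ✓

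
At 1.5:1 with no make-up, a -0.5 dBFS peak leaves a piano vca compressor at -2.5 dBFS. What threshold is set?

-6.5 dBFS

Gain reduction = -0.5 − (-2.5) = 2 dB; output overshoot = GR / (R − 1) = 2 / 0.5 = 4 dB.
Threshold = output − output overshoot = -2.5 − 4 = -6.5 dBFS.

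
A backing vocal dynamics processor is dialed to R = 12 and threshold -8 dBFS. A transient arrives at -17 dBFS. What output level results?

-17 dBFS

-17 dBFS is 9 dB below the -8 dBFS threshold, so no gain reduction is applied.
Output = input = -17 dBFS.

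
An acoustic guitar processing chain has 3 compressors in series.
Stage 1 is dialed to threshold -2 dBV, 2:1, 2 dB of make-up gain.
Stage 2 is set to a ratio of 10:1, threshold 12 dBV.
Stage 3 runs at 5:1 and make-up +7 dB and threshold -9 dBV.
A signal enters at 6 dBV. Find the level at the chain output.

Stage 1: 8 dB above -2 dBV, reduced 2:1 to 4 dB above → 2 dBV; +2 dB make-up → 4 dBV.
Stage 2: 4 dBV ≤ 12 dBV, so stage 2 doesn't engage; output 4 dBV.
Stage 3: 13 dB above -9 dBV, reduced 5:1 to 2.6 dB above → -6.4 dBV; +7 dB make-up → 0.6 dBV.

0.6 dBV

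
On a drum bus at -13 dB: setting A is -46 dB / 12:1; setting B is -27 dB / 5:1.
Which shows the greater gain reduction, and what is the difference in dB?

A: overshoot 33 dB → output overshoot 2.75 dB → GR 30.25 dB.
B: overshoot 14 dB → output overshoot 2.8 dB → GR 11.2 dB.
Difference: 19.05 dB in favour of A.

A, by 19.05 dB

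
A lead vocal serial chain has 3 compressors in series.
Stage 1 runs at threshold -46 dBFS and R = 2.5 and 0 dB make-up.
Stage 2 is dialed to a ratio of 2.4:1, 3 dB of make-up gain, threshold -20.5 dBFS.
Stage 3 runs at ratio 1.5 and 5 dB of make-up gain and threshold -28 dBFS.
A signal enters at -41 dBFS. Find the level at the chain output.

Stage 1: -41 dBFS is 5 dB over -46 dBFS; at 2.5:1 that becomes 2 dB over, giving -44 dBFS.
Stage 2: -44 dBFS is at or below the -20.5 dBFS threshold — no compression; make-up brings it to -41 dBFS.
Stage 3: -41 dBFS is at or below the -28 dBFS threshold — no compression; make-up brings it to -36 dBFS.

-36 dBFS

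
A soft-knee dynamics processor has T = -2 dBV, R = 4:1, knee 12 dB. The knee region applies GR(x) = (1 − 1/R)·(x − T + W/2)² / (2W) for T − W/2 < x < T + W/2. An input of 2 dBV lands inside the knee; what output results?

x − T + W/2 = 2 − (-2) + 6 = 10.
GR = (1 − 1/4) × 10² / 24 = 0.75 × 100 / 24 = 3.125 dB.
Output = 2 − 3.125 = -1.125 dBV.

-1.125 dBV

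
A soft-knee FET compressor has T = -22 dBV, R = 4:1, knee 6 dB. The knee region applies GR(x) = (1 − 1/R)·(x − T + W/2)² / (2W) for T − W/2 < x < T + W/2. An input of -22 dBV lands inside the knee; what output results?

x − T + W/2 = -22 − (-22) + 3 = 3.
GR = (1 − 1/4) × 3² / 12 = 0.75 × 9 / 12 = 0.5625 dB.
Output = -22 − 0.5625 = -22.5625 dBV.

-22.5625 dBV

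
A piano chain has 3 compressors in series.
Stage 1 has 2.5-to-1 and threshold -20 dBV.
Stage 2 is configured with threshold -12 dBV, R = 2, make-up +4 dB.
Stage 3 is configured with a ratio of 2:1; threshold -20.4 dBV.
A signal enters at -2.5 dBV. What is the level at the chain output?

Stage 1: overshoot 17.5 dB → 17.5/2.5 = 7 dB → -13 dBV.
Stage 2: -13 dBV is at or below the -12 dBV threshold — no compression; make-up brings it to -9 dBV.
Stage 3: 11.4 dB above -20.4 dBV, reduced 2:1 to 5.7 dB above → -14.7 dBV.

-14.7 dBV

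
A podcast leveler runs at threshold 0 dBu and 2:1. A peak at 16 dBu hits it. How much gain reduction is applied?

16 dBu exceeds the threshold by 16 dB.
After 2:1 compression the overshoot becomes 16/2 = 8 dB.
Gain reduction = 16 − 8 = 8 dB.

8 dB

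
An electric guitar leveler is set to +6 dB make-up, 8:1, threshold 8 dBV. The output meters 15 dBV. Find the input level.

16 dBV

Stripping the +6 dB make-up gives 9 dBV at the gain stage.
Post-compression overshoot = 9 − 8 = 1 dB.
Before 8:1 compression the overshoot was 1 × 8 = 8 dB, so input = 8 + 8 = 16 dBV.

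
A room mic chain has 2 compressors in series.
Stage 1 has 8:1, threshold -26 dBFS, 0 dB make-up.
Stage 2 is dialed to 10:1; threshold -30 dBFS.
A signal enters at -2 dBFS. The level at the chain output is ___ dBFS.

Stage 1: -2 dBFS is 24 dB over -26 dBFS; at 8:1 that becomes 3 dB over, giving -23 dBFS.
Stage 2: -23 dBFS is 7 dB over -30 dBFS; at 10:1 that becomes 0.7 dB over, giving -29.3 dBFS.

-29.3 dBFS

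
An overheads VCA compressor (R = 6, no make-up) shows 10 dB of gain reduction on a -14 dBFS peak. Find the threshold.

Gain reduction = -14 − (-24) = 10 dB; output overshoot = GR / (R − 1) = 10 / 5 = 2 dB.
Threshold = output − output overshoot = -24 − 2 = -26 dBFS.

-26 dBFS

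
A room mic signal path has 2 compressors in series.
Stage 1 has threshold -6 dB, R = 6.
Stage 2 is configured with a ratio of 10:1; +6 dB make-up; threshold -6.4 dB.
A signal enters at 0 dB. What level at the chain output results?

-0.26 dB

Stage 1: overshoot 6 dB → 6/6 = 1 dB → -5 dB.
Stage 2: -5 dB is 1.4 dB over -6.4 dB; at 10:1 that becomes 0.14 dB over, giving -6.26 dB; +6 dB make-up → -0.26 dB.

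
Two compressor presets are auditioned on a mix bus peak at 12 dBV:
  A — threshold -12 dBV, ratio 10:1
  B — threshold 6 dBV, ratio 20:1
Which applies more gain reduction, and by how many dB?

A, by 15.9 dB

A: overshoot 24 dB → output overshoot 2.4 dB → GR 21.6 dB.
B: overshoot 6 dB → output overshoot 0.3 dB → GR 5.7 dB.
A reduces 15.9 dB more.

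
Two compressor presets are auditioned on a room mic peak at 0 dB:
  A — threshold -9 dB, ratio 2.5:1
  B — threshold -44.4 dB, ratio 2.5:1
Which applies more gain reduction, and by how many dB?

B, by 21.24 dB

A: 9 dB over, compressed to 3.6 dB over, so 5.4 dB of GR.
B: 44.4 dB over, compressed to 17.76 dB over, so 26.64 dB of GR.
Difference: 21.24 dB in favour of B.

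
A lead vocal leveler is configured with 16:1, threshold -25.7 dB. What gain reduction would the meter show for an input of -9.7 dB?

Overshoot = -9.7 − (-25.7) = 16 dB.
After 16:1 compression the overshoot becomes 16/16 = 1 dB.
So the signal is attenuated by 16 − 1 = 15 dB.

15 dB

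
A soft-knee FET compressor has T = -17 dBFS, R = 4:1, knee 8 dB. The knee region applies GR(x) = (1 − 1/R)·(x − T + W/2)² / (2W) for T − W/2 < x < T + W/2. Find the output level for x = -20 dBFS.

x − T + W/2 = -20 − (-17) + 4 = 1.
GR = (1 − 1/4) × 1² / 16 = 0.75 × 1 / 16 = 0.046875 dB.
Output = -20 − 0.046875 = -20.046875 dBFS.

-20.046875 dBFS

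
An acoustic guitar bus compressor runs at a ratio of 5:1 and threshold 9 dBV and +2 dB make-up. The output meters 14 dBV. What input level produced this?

Stripping the +2 dB make-up gives 12 dBV at the gain stage.
Post-compression overshoot = 12 − 9 = 3 dB.
Before 5:1 compression the overshoot was 3 × 5 = 15 dB, so input = 9 + 15 = 24 dBV.

24 dBV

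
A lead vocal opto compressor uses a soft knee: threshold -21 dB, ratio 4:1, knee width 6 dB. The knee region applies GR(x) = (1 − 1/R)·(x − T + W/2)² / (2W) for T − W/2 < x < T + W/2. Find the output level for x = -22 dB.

-22.25 dB

x − T + W/2 = -22 − (-21) + 3 = 2.
GR = (1 − 1/4) × 2² / 12 = 0.75 × 4 / 12 = 0.25 dB.
Output = -22 − 0.25 = -22.25 dB.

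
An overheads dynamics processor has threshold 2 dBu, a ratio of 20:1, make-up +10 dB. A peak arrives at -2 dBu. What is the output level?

8 dBu

-2 dBu is 4 dB below the 2 dBu threshold, so no gain reduction is applied.
Make-up gain adds 10 dB: -2 + 10 = 8 dBu.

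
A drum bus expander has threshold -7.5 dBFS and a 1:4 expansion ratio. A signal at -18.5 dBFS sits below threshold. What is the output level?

Below threshold, a 1:4 expander applies gain = (4−1)×(T − x) of attenuation.
(4−1) × 11 = 33 dB, so output = -18.5 − 33 = -51.5 dBFS.

-51.5 dBFS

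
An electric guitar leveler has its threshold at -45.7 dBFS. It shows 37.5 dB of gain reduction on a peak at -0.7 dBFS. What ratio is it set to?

6:1

Input overshoot = -0.7 − (-45.7) = 45 dB.
Output overshoot = 45 − 37.5 = 7.5 dB.
Ratio = input overshoot / output overshoot = 45 / 7.5 = 6.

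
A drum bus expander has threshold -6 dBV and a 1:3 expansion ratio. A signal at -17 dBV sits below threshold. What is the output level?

-39 dBV

Undershoot = (-6) − (-17) = 11 dB.
At 1:3, that expands to 33 dB under threshold.
Output = -6 − 33 = -39 dBV.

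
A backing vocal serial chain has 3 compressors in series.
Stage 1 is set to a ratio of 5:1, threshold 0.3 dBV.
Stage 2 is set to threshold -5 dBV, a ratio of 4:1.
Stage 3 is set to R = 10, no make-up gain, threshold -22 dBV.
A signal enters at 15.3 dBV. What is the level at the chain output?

Stage 1: overshoot 15 dB → 15/5 = 3 dB → 3.3 dBV.
Stage 2: 8.3 dB above -5 dBV, reduced 4:1 to 2.075 dB above → -2.925 dBV.
Stage 3: overshoot 19.075 dB → 19.075/10 = 1.9075 dB → -20.0925 dBV.

-20.0925 dBV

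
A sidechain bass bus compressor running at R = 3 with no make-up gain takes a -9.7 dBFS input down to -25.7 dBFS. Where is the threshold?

Let T be the threshold. Output overshoot = (input overshoot)/R, so -25.7 − T = (-9.7 − T)/3.
3·(-25.7 − T) = -9.7 − T → 2·T = -77.1 − (-9.7) = -67.4.
T = -67.4/2 = -33.7 dBFS.

-33.7 dBFS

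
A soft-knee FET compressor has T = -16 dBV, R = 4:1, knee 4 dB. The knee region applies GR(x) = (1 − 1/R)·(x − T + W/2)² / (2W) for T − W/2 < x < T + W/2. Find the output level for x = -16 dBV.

-16.375 dBV

x − T + W/2 = -16 − (-16) + 2 = 2.
GR = (1 − 1/4) × 2² / 8 = 0.75 × 4 / 8 = 0.375 dB.
Output = -16 − 0.375 = -16.375 dBV.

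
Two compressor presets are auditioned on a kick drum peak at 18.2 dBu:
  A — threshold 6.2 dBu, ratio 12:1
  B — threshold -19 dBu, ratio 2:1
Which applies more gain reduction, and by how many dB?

A: GR = 12 − 12/12 = 11 dB.
B: GR = 37.2 − 37.2/2 = 18.6 dB.
Difference: 7.6 dB in favour of B.

B, by 7.6 dB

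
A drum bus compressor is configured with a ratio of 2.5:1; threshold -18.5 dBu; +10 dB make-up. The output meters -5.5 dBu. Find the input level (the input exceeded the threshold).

Stripping the +10 dB make-up gives -15.5 dBu at the gain stage.
That's 3 dB above the -18.5 dBu threshold.
Undo the ratio: input overshoot = 3 × 2.5 = 7.5 dB, giving input = -11 dBu.

-11 dBu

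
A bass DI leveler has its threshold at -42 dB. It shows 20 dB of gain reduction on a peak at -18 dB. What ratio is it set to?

Input overshoot = -18 − (-42) = 24 dB.
Output overshoot = 24 − 20 = 4 dB.
Ratio = input overshoot / output overshoot = 24 / 4 = 6.

6:1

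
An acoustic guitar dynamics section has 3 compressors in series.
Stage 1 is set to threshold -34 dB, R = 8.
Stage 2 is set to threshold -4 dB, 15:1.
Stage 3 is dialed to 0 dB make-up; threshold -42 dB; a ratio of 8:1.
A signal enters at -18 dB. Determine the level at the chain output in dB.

Stage 1: overshoot 16 dB → 16/8 = 2 dB → -32 dB.
Stage 2: -32 dB is at or below the -4 dB threshold — no compression; output -32 dB.
Stage 3: -32 dB is 10 dB over -42 dB; at 8:1 that becomes 1.25 dB over, giving -40.75 dB.

-40.75 dB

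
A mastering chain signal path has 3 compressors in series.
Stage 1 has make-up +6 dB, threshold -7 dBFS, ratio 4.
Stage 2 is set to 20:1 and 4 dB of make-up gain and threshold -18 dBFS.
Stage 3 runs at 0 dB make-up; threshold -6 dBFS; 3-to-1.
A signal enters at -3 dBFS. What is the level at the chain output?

-13.1 dBFS

Stage 1: overshoot 4 dB → 4/4 = 1 dB → -6 dBFS; +6 dB make-up → 0 dBFS.
Stage 2: overshoot 18 dB → 18/20 = 0.9 dB → -17.1 dBFS; +4 dB make-up → -13.1 dBFS.
Stage 3: -13.1 dBFS is at or below the -6 dBFS threshold — no compression; output -13.1 dBFS.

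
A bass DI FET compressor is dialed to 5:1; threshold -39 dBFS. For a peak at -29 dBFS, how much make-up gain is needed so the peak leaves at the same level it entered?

8 dB

The peak compresses to -39 + 10/5 = -37 dBFS.
To reach -29 dBFS requires -29 − (-37) = 8 dB of make-up.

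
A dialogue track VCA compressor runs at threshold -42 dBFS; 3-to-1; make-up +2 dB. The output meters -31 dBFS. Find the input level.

-15 dBFS

Stripping the +2 dB make-up gives -33 dBFS at the gain stage.
Post-compression overshoot = -33 − (-42) = 9 dB.
Before 3:1 compression the overshoot was 9 × 3 = 27 dB, so input = -42 + 27 = -15 dBFS.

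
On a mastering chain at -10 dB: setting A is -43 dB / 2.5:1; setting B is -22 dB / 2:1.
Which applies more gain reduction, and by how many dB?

A: 33 dB over, compressed to 13.2 dB over, so 19.8 dB of GR.
B: 12 dB over, compressed to 6 dB over, so 6 dB of GR.
A applies 13.8 dB more gain reduction.

A, by 13.8 dB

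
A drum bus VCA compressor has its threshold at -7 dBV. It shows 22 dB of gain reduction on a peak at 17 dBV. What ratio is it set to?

12:1

Input overshoot = 17 − (-7) = 24 dB.
Output overshoot = 24 − 22 = 2 dB.
Ratio = input overshoot / output overshoot = 24 / 2 = 12.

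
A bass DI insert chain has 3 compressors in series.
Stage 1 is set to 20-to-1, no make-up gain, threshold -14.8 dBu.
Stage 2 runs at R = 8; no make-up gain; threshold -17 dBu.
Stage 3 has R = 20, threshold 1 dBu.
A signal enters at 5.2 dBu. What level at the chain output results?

-16.6 dBu

Stage 1: 5.2 dBu is 20 dB over -14.8 dBu; at 20:1 that becomes 1 dB over, giving -13.8 dBu.
Stage 2: overshoot 3.2 dB → 3.2/8 = 0.4 dB → -16.6 dBu.
Stage 3: -16.6 dBu is at or below the 1 dBu threshold — no compression; output -16.6 dBu.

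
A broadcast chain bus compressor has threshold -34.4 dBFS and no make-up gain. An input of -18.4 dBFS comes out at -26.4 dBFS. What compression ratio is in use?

Input overshoot = -18.4 − (-34.4) = 16 dB; output overshoot = -26.4 − (-34.4) = 8 dB.
Ratio = 16 / 8 = 2.

2:1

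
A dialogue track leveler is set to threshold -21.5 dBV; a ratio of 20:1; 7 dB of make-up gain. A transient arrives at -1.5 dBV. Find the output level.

-1.5 dBV sits 20 dB over threshold.
At 20:1 the overshoot is divided by 20, leaving 1 dB above threshold.
So the level is -21.5 + 1 = -20.5 dBV; make-up adds 7 dB, giving -13.5 dBV.

-13.5 dBV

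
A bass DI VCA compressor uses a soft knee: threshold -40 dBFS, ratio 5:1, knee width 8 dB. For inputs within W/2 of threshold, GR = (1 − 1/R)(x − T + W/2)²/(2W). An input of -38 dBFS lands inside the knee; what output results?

x − T + W/2 = -38 − (-40) + 4 = 6.
GR = (1 − 1/5) × 6² / 16 = 0.8 × 36 / 16 = 1.8 dB.
Output = -38 − 1.8 = -39.8 dBFS.

-39.8 dBFS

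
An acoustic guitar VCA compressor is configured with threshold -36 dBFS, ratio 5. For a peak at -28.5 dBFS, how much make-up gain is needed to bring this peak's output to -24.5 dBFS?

The peak compresses to -36 + 7.5/5 = -34.5 dBFS.
To reach -24.5 dBFS requires -24.5 − (-34.5) = 10 dB of make-up.

10 dB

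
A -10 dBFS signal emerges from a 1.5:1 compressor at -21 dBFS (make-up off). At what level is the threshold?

Gain reduction = -10 − (-21) = 11 dB; output overshoot = GR / (R − 1) = 11 / 0.5 = 22 dB.
Threshold = output − output overshoot = -21 − 22 = -43 dBFS.

-43 dBFS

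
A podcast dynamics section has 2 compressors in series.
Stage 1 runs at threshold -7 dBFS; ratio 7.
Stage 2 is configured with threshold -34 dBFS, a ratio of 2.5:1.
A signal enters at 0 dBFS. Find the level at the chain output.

-22.8 dBFS

Stage 1: 7 dB above -7 dBFS, reduced 7:1 to 1 dB above → -6 dBFS.
Stage 2: 28 dB above -34 dBFS, reduced 2.5:1 to 11.2 dB above → -22.8 dBFS.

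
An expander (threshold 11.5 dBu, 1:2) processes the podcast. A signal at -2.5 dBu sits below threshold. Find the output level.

The input is 14 dB below the 11.5 dBu threshold.
A 1:2 expander multiplies undershoot by 2: 14 × 2 = 28 dB below threshold.
Output = 11.5 − 28 = -16.5 dBu.

-16.5 dBu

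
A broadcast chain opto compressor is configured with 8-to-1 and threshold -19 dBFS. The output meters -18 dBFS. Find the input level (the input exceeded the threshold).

-11 dBFS

The compressed level sits -18 − (-19) = 1 dB over threshold.
Undo the ratio: input overshoot = 1 × 8 = 8 dB, giving input = -11 dBFS.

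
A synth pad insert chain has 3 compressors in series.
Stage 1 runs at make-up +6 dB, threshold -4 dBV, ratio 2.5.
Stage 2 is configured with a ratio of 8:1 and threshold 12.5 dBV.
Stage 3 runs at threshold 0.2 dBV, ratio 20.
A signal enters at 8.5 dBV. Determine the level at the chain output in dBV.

Stage 1: 8.5 dBV is 12.5 dB over -4 dBV; at 2.5:1 that becomes 5 dB over, giving 1 dBV; +6 dB make-up → 7 dBV.
Stage 2: below threshold (7 ≤ 12.5); passes unchanged; output 7 dBV.
Stage 3: 6.8 dB above 0.2 dBV, reduced 20:1 to 0.34 dB above → 0.54 dBV.

0.54 dBV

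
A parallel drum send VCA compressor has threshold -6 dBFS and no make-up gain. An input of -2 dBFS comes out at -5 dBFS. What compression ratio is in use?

4:1

Input overshoot = -2 − (-6) = 4 dB; output overshoot = -5 − (-6) = 1 dB.
Ratio = 4 / 1 = 4.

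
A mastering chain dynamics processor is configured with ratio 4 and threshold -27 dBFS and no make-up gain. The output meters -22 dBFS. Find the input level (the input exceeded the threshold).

-7 dBFS

The compressed level sits -22 − (-27) = 5 dB over threshold.
Undo the ratio: input overshoot = 5 × 4 = 20 dB, giving input = -7 dBFS.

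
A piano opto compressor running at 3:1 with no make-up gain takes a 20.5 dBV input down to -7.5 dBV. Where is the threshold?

Gain reduction = 20.5 − (-7.5) = 28 dB; output overshoot = GR / (R − 1) = 28 / 2 = 14 dB.
Threshold = output − output overshoot = -7.5 − 14 = -21.5 dBV.

-21.5 dBV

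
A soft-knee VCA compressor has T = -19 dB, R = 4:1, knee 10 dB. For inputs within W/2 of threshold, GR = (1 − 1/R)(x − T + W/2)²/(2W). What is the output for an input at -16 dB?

-18.4 dB

x − T + W/2 = -16 − (-19) + 5 = 8.
GR = (1 − 1/4) × 8² / 20 = 0.75 × 64 / 20 = 2.4 dB.
Output = -16 − 2.4 = -18.4 dB.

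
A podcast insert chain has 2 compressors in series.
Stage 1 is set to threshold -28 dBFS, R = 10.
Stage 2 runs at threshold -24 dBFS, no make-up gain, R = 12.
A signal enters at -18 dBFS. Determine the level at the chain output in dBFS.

-27 dBFS

Stage 1: 10 dB above -28 dBFS, reduced 10:1 to 1 dB above → -27 dBFS.
Stage 2: -27 dBFS is at or below the -24 dBFS threshold — no compression; output -27 dBFS.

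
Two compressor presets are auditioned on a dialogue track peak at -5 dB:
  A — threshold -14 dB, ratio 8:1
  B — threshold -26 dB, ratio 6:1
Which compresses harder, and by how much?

B, by 9.625 dB

A: GR = 9 − 9/8 = 7.875 dB.
B: GR = 21 − 21/6 = 17.5 dB.
Difference: 9.625 dB in favour of B.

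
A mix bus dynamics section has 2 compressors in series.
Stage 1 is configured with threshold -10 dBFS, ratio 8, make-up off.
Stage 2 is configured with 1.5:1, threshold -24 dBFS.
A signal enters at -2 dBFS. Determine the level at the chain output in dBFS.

-14 dBFS

Stage 1: overshoot 8 dB → 8/8 = 1 dB → -9 dBFS.
Stage 2: -9 dBFS is 15 dB over -24 dBFS; at 1.5:1 that becomes 10 dB over, giving -14 dBFS.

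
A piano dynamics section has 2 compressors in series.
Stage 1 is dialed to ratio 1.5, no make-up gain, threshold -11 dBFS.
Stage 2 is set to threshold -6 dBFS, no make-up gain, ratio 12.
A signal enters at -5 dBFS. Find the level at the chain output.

Stage 1: overshoot 6 dB → 6/1.5 = 4 dB → -7 dBFS.
Stage 2: -7 dBFS ≤ -6 dBFS, so stage 2 doesn't engage; output -7 dBFS.

-7 dBFS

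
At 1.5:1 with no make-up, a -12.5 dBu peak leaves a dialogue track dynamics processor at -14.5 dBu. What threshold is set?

Let T be the threshold. Output overshoot = (input overshoot)/R, so -14.5 − T = (-12.5 − T)/1.5.
1.5·(-14.5 − T) = -12.5 − T → 0.5·T = -21.75 − (-12.5) = -9.25.
T = -9.25/0.5 = -18.5 dBu.

-18.5 dBu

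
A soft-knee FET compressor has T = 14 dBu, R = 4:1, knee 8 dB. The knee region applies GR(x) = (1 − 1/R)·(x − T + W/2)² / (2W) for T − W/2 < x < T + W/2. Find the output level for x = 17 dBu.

x − T + W/2 = 17 − 14 + 4 = 7.
GR = (1 − 1/4) × 7² / 16 = 0.75 × 49 / 16 = 2.296875 dB.
Output = 17 − 2.296875 = 14.703125 dBu.

14.703125 dBu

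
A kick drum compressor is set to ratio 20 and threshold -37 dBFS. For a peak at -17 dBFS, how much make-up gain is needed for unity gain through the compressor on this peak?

Without make-up, output = threshold + overshoot/20 = -37 + 1 = -36 dBFS.
Gap to target: 19 dB.

19 dB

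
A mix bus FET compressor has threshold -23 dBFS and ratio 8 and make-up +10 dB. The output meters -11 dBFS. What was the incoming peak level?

Stripping the +10 dB make-up gives -21 dBFS at the gain stage.
That's 2 dB above the -23 dBFS threshold.
Before 8:1 compression the overshoot was 2 × 8 = 16 dB, so input = -23 + 16 = -7 dBFS.

-7 dBFS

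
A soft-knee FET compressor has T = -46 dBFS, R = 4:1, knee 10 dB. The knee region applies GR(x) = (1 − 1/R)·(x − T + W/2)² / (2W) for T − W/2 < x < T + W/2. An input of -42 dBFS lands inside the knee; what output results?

x − T + W/2 = -42 − (-46) + 5 = 9.
GR = (1 − 1/4) × 9² / 20 = 0.75 × 81 / 20 = 3.0375 dB.
Output = -42 − 3.0375 = -45.0375 dBFS.

-45.0375 dBFS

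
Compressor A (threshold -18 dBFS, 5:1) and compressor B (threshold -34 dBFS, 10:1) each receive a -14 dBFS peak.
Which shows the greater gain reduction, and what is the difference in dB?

A: GR = 4 − 4/5 = 3.2 dB.
B: GR = 20 − 20/10 = 18 dB.
Difference: 14.8 dB in favour of B.

B, by 14.8 dB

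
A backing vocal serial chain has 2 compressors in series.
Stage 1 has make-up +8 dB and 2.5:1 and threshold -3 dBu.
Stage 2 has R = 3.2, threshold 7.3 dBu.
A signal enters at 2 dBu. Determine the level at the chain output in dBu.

7 dBu

Stage 1: overshoot 5 dB → 5/2.5 = 2 dB → -1 dBu; +8 dB make-up → 7 dBu.
Stage 2: 7 dBu is at or below the 7.3 dBu threshold — no compression; output 7 dBu.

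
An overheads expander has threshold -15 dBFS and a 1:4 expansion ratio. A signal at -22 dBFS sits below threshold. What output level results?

Undershoot = (-15) − (-22) = 7 dB.
At 1:4, that expands to 28 dB under threshold.
Output = -15 − 28 = -43 dBFS.

-43 dBFS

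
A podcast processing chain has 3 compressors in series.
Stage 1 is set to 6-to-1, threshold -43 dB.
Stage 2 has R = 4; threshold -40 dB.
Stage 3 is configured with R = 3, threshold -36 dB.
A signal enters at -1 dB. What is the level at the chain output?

Stage 1: 42 dB above -43 dB, reduced 6:1 to 7 dB above → -36 dB.
Stage 2: overshoot 4 dB → 4/4 = 1 dB → -39 dB.
Stage 3: -39 dB ≤ -36 dB, so stage 3 doesn't engage; output -39 dB.

-39 dB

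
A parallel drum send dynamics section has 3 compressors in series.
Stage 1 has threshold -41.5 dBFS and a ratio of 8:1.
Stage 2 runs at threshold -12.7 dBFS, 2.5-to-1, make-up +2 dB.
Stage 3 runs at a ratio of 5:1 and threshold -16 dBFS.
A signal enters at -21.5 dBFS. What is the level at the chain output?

Stage 1: 20 dB above -41.5 dBFS, reduced 8:1 to 2.5 dB above → -39 dBFS.
Stage 2: -39 dBFS is at or below the -12.7 dBFS threshold — no compression; make-up brings it to -37 dBFS.
Stage 3: -37 dBFS ≤ -16 dBFS, so stage 3 doesn't engage; output -37 dBFS.

-37 dBFS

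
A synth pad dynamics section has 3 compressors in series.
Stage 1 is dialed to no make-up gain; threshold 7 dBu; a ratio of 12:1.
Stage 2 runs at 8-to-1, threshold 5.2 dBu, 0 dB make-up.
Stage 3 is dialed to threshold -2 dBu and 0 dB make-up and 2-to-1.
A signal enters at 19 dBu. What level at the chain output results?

Stage 1: overshoot 12 dB → 12/12 = 1 dB → 8 dBu.
Stage 2: 8 dBu is 2.8 dB over 5.2 dBu; at 8:1 that becomes 0.35 dB over, giving 5.55 dBu.
Stage 3: 5.55 dBu is 7.55 dB over -2 dBu; at 2:1 that becomes 3.775 dB over, giving 1.775 dBu.

1.775 dBu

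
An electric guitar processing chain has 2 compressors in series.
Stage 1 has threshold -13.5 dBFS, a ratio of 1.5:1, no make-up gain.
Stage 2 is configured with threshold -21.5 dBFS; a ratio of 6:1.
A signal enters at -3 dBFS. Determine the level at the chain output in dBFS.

Stage 1: 10.5 dB above -13.5 dBFS, reduced 1.5:1 to 7 dB above → -6.5 dBFS.
Stage 2: overshoot 15 dB → 15/6 = 2.5 dB → -19 dBFS.

-19 dBFS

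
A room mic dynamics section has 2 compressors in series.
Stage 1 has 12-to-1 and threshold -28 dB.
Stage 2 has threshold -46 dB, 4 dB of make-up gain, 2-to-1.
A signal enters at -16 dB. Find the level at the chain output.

-32.5 dB

Stage 1: 12 dB above -28 dB, reduced 12:1 to 1 dB above → -27 dB.
Stage 2: -27 dB is 19 dB over -46 dB; at 2:1 that becomes 9.5 dB over, giving -36.5 dB; +4 dB make-up → -32.5 dB.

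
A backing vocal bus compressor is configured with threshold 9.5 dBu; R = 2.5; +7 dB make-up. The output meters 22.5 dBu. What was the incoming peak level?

24.5 dBu

Remove make-up: 22.5 − 7 = 15.5 dBu.
Post-compression overshoot = 15.5 − 9.5 = 6 dB.
Before 2.5:1 compression the overshoot was 6 × 2.5 = 15 dB, so input = 9.5 + 15 = 24.5 dBu.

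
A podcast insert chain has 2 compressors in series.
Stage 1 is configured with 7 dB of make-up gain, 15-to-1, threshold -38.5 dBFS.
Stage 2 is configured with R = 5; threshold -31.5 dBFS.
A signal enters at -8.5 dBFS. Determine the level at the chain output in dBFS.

Stage 1: 30 dB above -38.5 dBFS, reduced 15:1 to 2 dB above → -36.5 dBFS; +7 dB make-up → -29.5 dBFS.
Stage 2: 2 dB above -31.5 dBFS, reduced 5:1 to 0.4 dB above → -31.1 dBFS.

-31.1 dBFS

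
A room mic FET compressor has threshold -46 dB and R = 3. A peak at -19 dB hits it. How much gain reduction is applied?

-19 dB exceeds the threshold by 27 dB.
At 3:1, output sits 27/3 = 9 dB above threshold.
Gain reduction = 27 − 9 = 18 dB.

18 dB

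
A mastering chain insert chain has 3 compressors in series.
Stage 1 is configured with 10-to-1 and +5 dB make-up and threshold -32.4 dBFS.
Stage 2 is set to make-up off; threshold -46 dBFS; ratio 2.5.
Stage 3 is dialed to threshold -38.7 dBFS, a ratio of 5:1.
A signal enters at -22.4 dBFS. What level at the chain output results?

Stage 1: overshoot 10 dB → 10/10 = 1 dB → -31.4 dBFS; +5 dB make-up → -26.4 dBFS.
Stage 2: -26.4 dBFS is 19.6 dB over -46 dBFS; at 2.5:1 that becomes 7.84 dB over, giving -38.16 dBFS.
Stage 3: 0.54 dB above -38.7 dBFS, reduced 5:1 to 0.108 dB above → -38.592 dBFS.

-38.592 dBFS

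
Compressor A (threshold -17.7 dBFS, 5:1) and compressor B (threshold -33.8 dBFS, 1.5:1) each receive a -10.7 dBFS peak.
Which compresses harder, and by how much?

B, by 2.1 dB

A: GR = 7 − 7/5 = 5.6 dB.
B: GR = 23.1 − 23.1/1.5 = 7.7 dB.
B reduces 2.1 dB more.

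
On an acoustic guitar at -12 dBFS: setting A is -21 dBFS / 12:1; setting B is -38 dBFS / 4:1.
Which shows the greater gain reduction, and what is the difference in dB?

A: 9 dB over, compressed to 0.75 dB over, so 8.25 dB of GR.
B: 26 dB over, compressed to 6.5 dB over, so 19.5 dB of GR.
B applies 11.25 dB more gain reduction.

B, by 11.25 dB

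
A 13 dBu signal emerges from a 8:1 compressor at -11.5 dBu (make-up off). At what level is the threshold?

-15 dBu

Input is 28 dB above T (since output overshoot × R = input overshoot: (-11.5 − T)·8 = 13 − T gives T = -15 dBu).
Check: -15 + (13 − (-15))/8 = -15 + 3.5 = -11.5 dBu. ✓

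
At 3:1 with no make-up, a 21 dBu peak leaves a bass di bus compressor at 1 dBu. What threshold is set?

Gain reduction = 21 − 1 = 20 dB; output overshoot = GR / (R − 1) = 20 / 2 = 10 dB.
Threshold = output − output overshoot = 1 − 10 = -9 dBu.

-9 dBu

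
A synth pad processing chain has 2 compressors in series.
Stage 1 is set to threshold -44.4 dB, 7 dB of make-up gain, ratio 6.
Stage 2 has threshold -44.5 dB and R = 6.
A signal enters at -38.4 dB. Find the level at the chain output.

Stage 1: 6 dB above -44.4 dB, reduced 6:1 to 1 dB above → -43.4 dB; +7 dB make-up → -36.4 dB.
Stage 2: overshoot 8.1 dB → 8.1/6 = 1.35 dB → -43.15 dB.

-43.15 dB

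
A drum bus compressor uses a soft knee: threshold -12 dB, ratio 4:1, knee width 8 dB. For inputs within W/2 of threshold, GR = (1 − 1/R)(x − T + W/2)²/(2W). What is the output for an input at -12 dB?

x − T + W/2 = -12 − (-12) + 4 = 4.
GR = (1 − 1/4) × 4² / 16 = 0.75 × 16 / 16 = 0.75 dB.
Output = -12 − 0.75 = -12.75 dB.

-12.75 dB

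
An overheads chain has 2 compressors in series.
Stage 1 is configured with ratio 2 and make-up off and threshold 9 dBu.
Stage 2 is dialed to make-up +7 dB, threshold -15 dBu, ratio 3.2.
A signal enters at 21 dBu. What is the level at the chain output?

1.375 dBu

Stage 1: 21 dBu is 12 dB over 9 dBu; at 2:1 that becomes 6 dB over, giving 15 dBu.
Stage 2: overshoot 30 dB → 30/3.2 = 9.375 dB → -5.625 dBu; +7 dB make-up → 1.375 dBu.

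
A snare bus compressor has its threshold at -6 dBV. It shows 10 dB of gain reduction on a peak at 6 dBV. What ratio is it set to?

Input overshoot = 6 − (-6) = 12 dB.
Output overshoot = 12 − 10 = 2 dB.
Ratio = input overshoot / output overshoot = 12 / 2 = 6.

6:1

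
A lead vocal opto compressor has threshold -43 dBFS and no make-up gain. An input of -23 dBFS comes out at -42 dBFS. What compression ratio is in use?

Input overshoot = -23 − (-43) = 20 dB; output overshoot = -42 − (-43) = 1 dB.
Ratio = 20 / 1 = 20.

20:1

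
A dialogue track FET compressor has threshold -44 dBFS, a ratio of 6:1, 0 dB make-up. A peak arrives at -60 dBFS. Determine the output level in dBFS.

-60 dBFS is 16 dB below the -44 dBFS threshold, so no gain reduction is applied.
Output = input = -60 dBFS.

-60 dBFS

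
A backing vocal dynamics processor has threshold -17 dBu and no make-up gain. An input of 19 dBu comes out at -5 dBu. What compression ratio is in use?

Input overshoot = 19 − (-17) = 36 dB; output overshoot = -5 − (-17) = 12 dB.
Ratio = 36 / 12 = 3.

3:1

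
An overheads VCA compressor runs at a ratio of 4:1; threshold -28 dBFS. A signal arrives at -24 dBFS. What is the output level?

-27 dBFS

-24 dBFS sits 4 dB over threshold.
4:1 compression reduces that to 4/4 = 1 dB over.
So the level is -28 + 1 = -27 dBFS.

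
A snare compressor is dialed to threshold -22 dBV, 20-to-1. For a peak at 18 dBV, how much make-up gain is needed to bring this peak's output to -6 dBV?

The peak compresses to -22 + 40/20 = -20 dBV.
To reach -6 dBV requires -6 − (-20) = 14 dB of make-up.

14 dB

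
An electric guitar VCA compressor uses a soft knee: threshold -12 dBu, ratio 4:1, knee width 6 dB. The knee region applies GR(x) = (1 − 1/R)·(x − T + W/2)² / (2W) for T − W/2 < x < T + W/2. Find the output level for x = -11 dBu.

x − T + W/2 = -11 − (-12) + 3 = 4.
GR = (1 − 1/4) × 4² / 12 = 0.75 × 16 / 12 = 1 dB.
Output = -11 − 1 = -12 dBu.

-12 dBu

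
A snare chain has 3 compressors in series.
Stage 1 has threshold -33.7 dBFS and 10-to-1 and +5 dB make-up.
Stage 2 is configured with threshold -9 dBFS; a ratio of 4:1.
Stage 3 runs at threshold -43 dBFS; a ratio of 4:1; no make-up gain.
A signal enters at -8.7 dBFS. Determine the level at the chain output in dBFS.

-38.8 dBFS

Stage 1: -8.7 dBFS is 25 dB over -33.7 dBFS; at 10:1 that becomes 2.5 dB over, giving -31.2 dBFS; +5 dB make-up → -26.2 dBFS.
Stage 2: -26.2 dBFS ≤ -9 dBFS, so stage 2 doesn't engage; output -26.2 dBFS.
Stage 3: overshoot 16.8 dB → 16.8/4 = 4.2 dB → -38.8 dBFS.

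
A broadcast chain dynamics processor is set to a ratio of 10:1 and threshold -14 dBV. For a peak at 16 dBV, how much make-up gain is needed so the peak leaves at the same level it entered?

27 dB

The peak compresses to -14 + 30/10 = -11 dBV.
To reach 16 dBV requires 16 − (-11) = 27 dB of make-up.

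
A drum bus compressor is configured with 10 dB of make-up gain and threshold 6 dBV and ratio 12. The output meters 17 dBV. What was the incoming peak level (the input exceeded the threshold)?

18 dBV

Before make-up, the level was 17 − 10 = 7 dBV.
That's 1 dB above the 6 dBV threshold.
Input overshoot = R × output overshoot = 12 dB → input = 6 + 12 = 18 dBV.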